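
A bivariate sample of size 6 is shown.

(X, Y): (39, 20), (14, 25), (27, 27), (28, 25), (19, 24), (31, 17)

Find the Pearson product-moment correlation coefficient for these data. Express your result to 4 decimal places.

-0.5559

n = 6, ΣX = 158, ΣY = 138, ΣX² = 4552, ΣY² = 3244, ΣXY = 3542
nΣXY − ΣXΣY = 21252 − 21804 = -552
nΣX² − (ΣX)² = 27312 − 24964 = 2348; nΣY² − (ΣY)² = 19464 − 19044 = 420
r = -552 / √(2348 × 420) = -552 / 993.0559 ≈ -0.5559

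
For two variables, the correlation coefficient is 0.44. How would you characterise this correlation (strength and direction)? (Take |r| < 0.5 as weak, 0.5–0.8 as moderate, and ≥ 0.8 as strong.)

r = 0.44 > 0 so the relationship is positive.
|r| = 0.44, which falls in the weak range.

weak positive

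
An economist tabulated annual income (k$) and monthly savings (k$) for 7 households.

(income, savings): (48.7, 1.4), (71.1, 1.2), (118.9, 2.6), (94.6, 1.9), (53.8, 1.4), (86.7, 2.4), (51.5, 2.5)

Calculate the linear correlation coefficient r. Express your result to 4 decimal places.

n = 7, Σx = 525.3, Σy = 13.4, Σx² = 43576.85, Σy² = 27.74, Σxy = 1054.53
nΣxy − ΣxΣy = 7381.71 − 7039.02 = 342.69
nΣx² − (Σx)² = 305037.95 − 275940.09 = 29097.86; nΣy² − (Σy)² = 194.18 − 179.56 = 14.62
r = 342.69 / √(29097.86 × 14.62) = 342.69 / 652.2352 ≈ 0.5254

0.5254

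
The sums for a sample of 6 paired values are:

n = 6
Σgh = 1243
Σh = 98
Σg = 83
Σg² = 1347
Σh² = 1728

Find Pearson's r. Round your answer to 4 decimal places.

r = (nΣgh − ΣgΣh) / √[(nΣg² − (Σg)²)(nΣh² − (Σh)²)]
Numerator: 6×1243 − 83×98 = -676
Denominator: √[(8082 − 6889)(10368 − 9604)] = √[1193 × 764] = 954.7000
r = -676 / 954.7000 ≈ -0.7081

-0.7081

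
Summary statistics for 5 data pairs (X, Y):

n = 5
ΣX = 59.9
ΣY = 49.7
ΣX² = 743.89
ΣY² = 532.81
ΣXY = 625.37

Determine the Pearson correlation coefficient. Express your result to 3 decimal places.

0.938

r = (nΣXY − ΣXΣY) / √[(nΣX² − (ΣX)²)(nΣY² − (ΣY)²)]
Numerator: 5×625.37 − 59.9×49.7 = 149.82
Denominator: √[(3719.45 − 3588.01)(2664.05 − 2470.09)] = √[131.44 × 193.96] = 159.6687
r = 149.82 / 159.6687 ≈ 0.938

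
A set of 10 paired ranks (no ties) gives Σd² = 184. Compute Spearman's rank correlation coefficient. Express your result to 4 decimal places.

ρ = 1 − 6Σd² / [n(n²−1)] = 1 − 6×184 / (10×99)
  = 1 − 1104/990 = 1 − 1.11515 ≈ -0.1152

-0.1152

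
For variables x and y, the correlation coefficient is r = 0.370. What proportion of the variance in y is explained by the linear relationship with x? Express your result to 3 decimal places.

0.137

r² = (0.370)² = 0.137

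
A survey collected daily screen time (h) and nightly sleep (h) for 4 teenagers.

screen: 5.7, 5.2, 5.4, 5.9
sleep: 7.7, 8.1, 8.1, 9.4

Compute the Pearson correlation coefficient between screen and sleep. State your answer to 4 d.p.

n = 4, Σx = 22.2, Σy = 33.3, Σx² = 123.5, Σy² = 278.87, Σxy = 185.21
nΣxy − ΣxΣy = 740.84 − 739.26 = 1.58
nΣx² − (Σx)² = 494 − 492.84 = 1.16; nΣy² − (Σy)² = 1115.48 − 1108.89 = 6.59
r = 1.58 / √(1.16 × 6.59) = 1.58 / 2.7649 ≈ 0.5715

0.5715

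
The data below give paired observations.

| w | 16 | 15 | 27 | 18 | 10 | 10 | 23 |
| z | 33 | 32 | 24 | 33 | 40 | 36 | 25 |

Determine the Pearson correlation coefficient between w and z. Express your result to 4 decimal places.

n = 7, Σw = 119, Σz = 223, Σw² = 2263, Σz² = 7299, Σwz = 3585
nΣwz − ΣwΣz = 25095 − 26537 = -1442
nΣw² − (Σw)² = 15841 − 14161 = 1680; nΣz² − (Σz)² = 51093 − 49729 = 1364
r = -1442 / √(1680 × 1364) = -1442 / 1513.7767 ≈ -0.9526

-0.9526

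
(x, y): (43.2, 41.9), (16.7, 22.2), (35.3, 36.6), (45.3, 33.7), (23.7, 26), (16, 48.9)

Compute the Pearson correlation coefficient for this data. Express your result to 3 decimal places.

n = 6, Σx = 180.2, Σy = 209.3, Σx² = 6261, Σy² = 7790.91, Σxy = 6398.01
nΣxy − ΣxΣy = 38388.06 − 37715.86 = 672.2
nΣx² − (Σx)² = 37566 − 32472.04 = 5093.96; nΣy² − (Σy)² = 46745.46 − 43806.49 = 2938.97
r = 672.2 / √(5093.96 × 2938.97) = 672.2 / 3869.2371 ≈ 0.174

0.174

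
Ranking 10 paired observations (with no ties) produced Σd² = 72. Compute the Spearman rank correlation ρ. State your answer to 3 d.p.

0.564

ρ = 1 − 6Σd² / [n(n²−1)] = 1 − 6×72 / (10×99)
  = 1 − 432/990 = 1 − 0.4364 ≈ 0.564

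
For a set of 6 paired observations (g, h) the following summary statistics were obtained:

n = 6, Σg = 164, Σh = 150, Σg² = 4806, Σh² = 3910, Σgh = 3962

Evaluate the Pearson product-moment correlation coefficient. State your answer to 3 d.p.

-0.607

r = (nΣgh − ΣgΣh) / √[(nΣg² − (Σg)²)(nΣh² − (Σh)²)]
Numerator: 6×3962 − 164×150 = -828
Denominator: √[(28836 − 26896)(23460 − 22500)] = √[1940 × 960] = 1364.6978
r = -828 / 1364.6978 ≈ -0.607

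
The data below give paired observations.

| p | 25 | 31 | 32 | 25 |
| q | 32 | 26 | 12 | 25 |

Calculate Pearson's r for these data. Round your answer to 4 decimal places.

-0.7209

n = 4, Σp = 113, Σq = 95, Σp² = 3235, Σq² = 2469, Σpq = 2615
nΣpq − ΣpΣq = 10460 − 10735 = -275
nΣp² − (Σp)² = 12940 − 12769 = 171; nΣq² − (Σq)² = 9876 − 9025 = 851
r = -275 / √(171 × 851) = -275 / 381.4721 ≈ -0.7209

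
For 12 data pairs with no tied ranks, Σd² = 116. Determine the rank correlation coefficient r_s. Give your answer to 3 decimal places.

ρ = 1 − 6Σd² / [n(n²−1)] = 1 − 6×116 / (12×143)
  = 1 − 696/1716 = 1 − 0.4056 ≈ 0.594

0.594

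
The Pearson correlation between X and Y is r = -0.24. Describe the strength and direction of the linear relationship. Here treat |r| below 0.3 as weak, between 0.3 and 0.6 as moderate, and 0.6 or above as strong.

weak negative

r = -0.24 < 0 so the relationship is negative.
|r| = 0.24, which falls in the weak range.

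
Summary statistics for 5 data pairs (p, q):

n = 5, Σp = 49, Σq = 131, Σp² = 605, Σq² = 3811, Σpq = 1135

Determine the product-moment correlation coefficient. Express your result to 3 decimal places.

r = (nΣpq − ΣpΣq) / √[(nΣp² − (Σp)²)(nΣq² − (Σq)²)]
Numerator: 5×1135 − 49×131 = -744
Denominator: √[(3025 − 2401)(19055 − 17161)] = √[624 × 1894] = 1087.1320
r = -744 / 1087.1320 ≈ -0.684

-0.684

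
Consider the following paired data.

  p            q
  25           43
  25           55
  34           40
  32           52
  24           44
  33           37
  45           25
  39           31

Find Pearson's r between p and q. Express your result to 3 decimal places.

n = 8, Σp = 257, Σq = 327, Σp² = 8641, Σq² = 14069, Σpq = 10085
nΣpq − ΣpΣq = 80680 − 84039 = -3359
nΣp² − (Σp)² = 69128 − 66049 = 3079; nΣq² − (Σq)² = 112552 − 106929 = 5623
r = -3359 / √(3079 × 5623) = -3359 / 4160.9154 ≈ -0.807

-0.807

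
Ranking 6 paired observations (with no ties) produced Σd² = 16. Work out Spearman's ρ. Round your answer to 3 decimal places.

ρ = 1 − 6Σd² / [n(n²−1)] = 1 − 6×16 / (6×35)
  = 1 − 96/210 = 1 − 0.4571 ≈ 0.543

0.543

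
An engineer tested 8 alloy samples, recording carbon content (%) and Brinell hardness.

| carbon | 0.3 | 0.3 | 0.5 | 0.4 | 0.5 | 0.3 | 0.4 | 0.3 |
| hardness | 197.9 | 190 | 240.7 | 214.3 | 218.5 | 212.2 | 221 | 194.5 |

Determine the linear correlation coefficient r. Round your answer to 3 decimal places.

0.842

n = 8, Σx = 3, Σy = 1689.1, Σx² = 1.18, Σy² = 358567.73, Σxy = 642.1
nΣxy − ΣxΣy = 5136.8 − 5067.3 = 69.5
nΣx² − (Σx)² = 9.44 − 9 = 0.44; nΣy² − (Σy)² = 2868541.84 − 2853058.81 = 15483.03
r = 69.5 / √(0.44 × 15483.03) = 69.5 / 82.5381 ≈ 0.842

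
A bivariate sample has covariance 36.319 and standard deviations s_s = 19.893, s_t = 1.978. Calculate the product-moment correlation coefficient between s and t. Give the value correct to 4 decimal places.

r = Cov(s,t) / (s_s · s_t) = 36.319 / (19.893 × 1.978)
  = 36.319 / 39.3484 ≈ 0.9230

0.9230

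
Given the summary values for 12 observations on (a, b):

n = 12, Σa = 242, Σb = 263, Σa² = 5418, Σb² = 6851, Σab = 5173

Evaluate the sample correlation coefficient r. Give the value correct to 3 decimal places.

-0.171

r = (nΣab − ΣaΣb) / √[(nΣa² − (Σa)²)(nΣb² − (Σb)²)]
Numerator: 12×5173 − 242×263 = -1570
Denominator: √[(65016 − 58564)(82212 − 69169)] = √[6452 × 13043] = 9173.5182
r = -1570 / 9173.5182 ≈ -0.171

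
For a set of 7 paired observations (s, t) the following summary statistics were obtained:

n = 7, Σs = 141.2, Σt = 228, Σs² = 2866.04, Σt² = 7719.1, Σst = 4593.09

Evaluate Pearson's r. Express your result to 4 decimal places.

r = (nΣst − ΣsΣt) / √[(nΣs² − (Σs)²)(nΣt² − (Σt)²)]
Numerator: 7×4593.09 − 141.2×228 = -41.97
Denominator: √[(20062.28 − 19937.44)(54033.7 − 51984)] = √[124.84 × 2049.7] = 505.8503
r = -41.97 / 505.8503 ≈ -0.0830

-0.0830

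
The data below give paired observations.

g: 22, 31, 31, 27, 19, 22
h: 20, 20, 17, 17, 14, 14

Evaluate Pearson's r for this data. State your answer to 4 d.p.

0.5276

n = 6, Σg = 152, Σh = 102, Σg² = 3980, Σh² = 1770, Σgh = 2620
nΣgh − ΣgΣh = 15720 − 15504 = 216
nΣg² − (Σg)² = 23880 − 23104 = 776; nΣh² − (Σh)² = 10620 − 10404 = 216
r = 216 / √(776 × 216) = 216 / 409.4093 ≈ 0.5276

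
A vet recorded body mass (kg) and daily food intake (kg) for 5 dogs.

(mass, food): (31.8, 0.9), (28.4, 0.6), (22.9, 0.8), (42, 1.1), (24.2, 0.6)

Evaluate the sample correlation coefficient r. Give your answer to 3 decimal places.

0.811

n = 5, Σx = 149.3, Σy = 4, Σx² = 4691.85, Σy² = 3.38, Σxy = 124.7
nΣxy − ΣxΣy = 623.5 − 597.2 = 26.3
nΣx² − (Σx)² = 23459.25 − 22290.49 = 1168.76; nΣy² − (Σy)² = 16.9 − 16 = 0.9
r = 26.3 / √(1168.76 × 0.9) = 26.3 / 32.4328 ≈ 0.811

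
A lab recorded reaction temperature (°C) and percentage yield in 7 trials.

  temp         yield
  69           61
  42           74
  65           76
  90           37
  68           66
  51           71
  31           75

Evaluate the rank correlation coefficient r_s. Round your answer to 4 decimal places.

Rank temp: 6, 2, 4, 7, 5, 3, 1
Rank yield: 2, 5, 7, 1, 3, 4, 6
d = rank(temp) − rank(yield): 4, -3, -3, 6, 2, -1, -5; Σd² = 100
ρ = 1 − 6Σd² / [n(n²−1)] = 1 − 6×100 / (7×48) = 1 − 600/336 ≈ -0.7857

-0.7857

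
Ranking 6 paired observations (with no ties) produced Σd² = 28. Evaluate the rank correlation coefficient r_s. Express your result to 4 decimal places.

ρ = 1 − 6Σd² / [n(n²−1)] = 1 − 6×28 / (6×35)
  = 1 − 168/210 = 1 − 0.80000 ≈ 0.2000

0.2000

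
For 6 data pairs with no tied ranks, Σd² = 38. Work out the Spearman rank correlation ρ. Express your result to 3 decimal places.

-0.086

ρ = 1 − 6Σd² / [n(n²−1)] = 1 − 6×38 / (6×35)
  = 1 − 228/210 = 1 − 1.0857 ≈ -0.086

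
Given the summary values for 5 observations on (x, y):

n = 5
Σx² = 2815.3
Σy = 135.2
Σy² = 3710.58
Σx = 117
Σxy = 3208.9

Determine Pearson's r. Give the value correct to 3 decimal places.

r = (nΣxy − ΣxΣy) / √[(nΣx² − (Σx)²)(nΣy² − (Σy)²)]
Numerator: 5×3208.9 − 117×135.2 = 226.1
Denominator: √[(14076.5 − 13689)(18552.9 − 18279.04)] = √[387.5 × 273.86] = 325.7618
r = 226.1 / 325.7618 ≈ 0.694

0.694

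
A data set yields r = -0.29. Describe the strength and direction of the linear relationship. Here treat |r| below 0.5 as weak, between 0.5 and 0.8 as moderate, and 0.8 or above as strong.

r = -0.29 < 0 so the relationship is negative.
|r| = 0.29, which falls in the weak range.

weak negative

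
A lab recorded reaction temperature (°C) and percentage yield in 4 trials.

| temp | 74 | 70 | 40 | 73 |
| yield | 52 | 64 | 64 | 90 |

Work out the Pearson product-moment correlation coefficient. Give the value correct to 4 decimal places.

0.1413

n = 4, Σx = 257, Σy = 270, Σx² = 17305, Σy² = 18996, Σxy = 17458
nΣxy − ΣxΣy = 69832 − 69390 = 442
nΣx² − (Σx)² = 69220 − 66049 = 3171; nΣy² − (Σy)² = 75984 − 72900 = 3084
r = 442 / √(3171 × 3084) = 442 / 3127.1975 ≈ 0.1413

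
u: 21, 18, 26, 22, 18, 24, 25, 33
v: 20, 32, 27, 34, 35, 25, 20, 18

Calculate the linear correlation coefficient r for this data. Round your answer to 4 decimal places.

n = 8, Σu = 187, Σv = 211, Σu² = 4539, Σv² = 5883, Σuv = 4770
nΣuv − ΣuΣv = 38160 − 39457 = -1297
nΣu² − (Σu)² = 36312 − 34969 = 1343; nΣv² − (Σv)² = 47064 − 44521 = 2543
r = -1297 / √(1343 × 2543) = -1297 / 1848.0392 ≈ -0.7018

-0.7018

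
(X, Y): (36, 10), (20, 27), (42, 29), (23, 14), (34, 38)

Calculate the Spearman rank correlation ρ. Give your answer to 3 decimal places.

0.100

Rank X: 4, 1, 5, 2, 3
Rank Y: 1, 3, 4, 2, 5
d = rank(X) − rank(Y): 3, -2, 1, 0, -2; Σd² = 18
ρ = 1 − 6Σd² / [n(n²−1)] = 1 − 6×18 / (5×24) = 1 − 108/120 ≈ 0.100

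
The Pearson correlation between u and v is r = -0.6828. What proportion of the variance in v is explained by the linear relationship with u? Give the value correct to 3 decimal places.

0.466

r² = (-0.6828)² = 0.466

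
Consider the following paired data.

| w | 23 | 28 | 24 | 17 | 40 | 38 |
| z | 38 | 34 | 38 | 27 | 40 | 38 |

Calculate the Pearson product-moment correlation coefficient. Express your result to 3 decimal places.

0.698

n = 6, Σw = 170, Σz = 215, Σw² = 5222, Σz² = 7817, Σwz = 6241
nΣwz − ΣwΣz = 37446 − 36550 = 896
nΣw² − (Σw)² = 31332 − 28900 = 2432; nΣz² − (Σz)² = 46902 − 46225 = 677
r = 896 / √(2432 × 677) = 896 / 1283.1461 ≈ 0.698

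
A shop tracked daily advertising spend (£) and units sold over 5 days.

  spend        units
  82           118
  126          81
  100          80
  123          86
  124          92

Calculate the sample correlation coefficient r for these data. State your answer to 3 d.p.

-0.710

n = 5, Σx = 555, Σy = 457, Σx² = 63105, Σy² = 42745, Σxy = 49868
nΣxy − ΣxΣy = 249340 − 253635 = -4295
nΣx² − (Σx)² = 315525 − 308025 = 7500; nΣy² − (Σy)² = 213725 − 208849 = 4876
r = -4295 / √(7500 × 4876) = -4295 / 6047.3135 ≈ -0.710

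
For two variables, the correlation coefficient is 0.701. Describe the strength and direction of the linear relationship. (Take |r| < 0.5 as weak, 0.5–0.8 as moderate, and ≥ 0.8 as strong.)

moderate positive

r = 0.701 > 0 so the relationship is positive.
|r| = 0.701, which falls in the moderate range.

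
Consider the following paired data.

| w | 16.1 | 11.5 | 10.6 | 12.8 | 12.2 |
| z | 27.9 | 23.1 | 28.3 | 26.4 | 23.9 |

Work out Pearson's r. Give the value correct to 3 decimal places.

n = 5, Σw = 63.2, Σz = 129.6, Σw² = 816.5, Σz² = 3381.08, Σwz = 1644.32
nΣwz − ΣwΣz = 8221.6 − 8190.72 = 30.88
nΣw² − (Σw)² = 4082.5 − 3994.24 = 88.26; nΣz² − (Σz)² = 16905.4 − 16796.16 = 109.24
r = 30.88 / √(88.26 × 109.24) = 30.88 / 98.1913 ≈ 0.314

0.314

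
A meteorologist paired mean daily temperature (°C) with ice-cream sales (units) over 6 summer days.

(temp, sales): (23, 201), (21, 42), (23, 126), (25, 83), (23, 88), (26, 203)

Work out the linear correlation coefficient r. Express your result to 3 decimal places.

0.549

n = 6, Σx = 141, Σy = 743, Σx² = 3329, Σy² = 113883, Σxy = 17780
nΣxy − ΣxΣy = 106680 − 104763 = 1917
nΣx² − (Σx)² = 19974 − 19881 = 93; nΣy² − (Σy)² = 683298 − 552049 = 131249
r = 1917 / √(93 × 131249) = 1917 / 3493.7311 ≈ 0.549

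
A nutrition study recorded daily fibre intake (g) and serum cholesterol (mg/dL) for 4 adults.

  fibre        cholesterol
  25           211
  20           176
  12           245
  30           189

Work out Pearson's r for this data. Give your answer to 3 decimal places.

-0.650

n = 4, Σx = 87, Σy = 821, Σx² = 2069, Σy² = 171243, Σxy = 17405
nΣxy − ΣxΣy = 69620 − 71427 = -1807
nΣx² − (Σx)² = 8276 − 7569 = 707; nΣy² − (Σy)² = 684972 − 674041 = 10931
r = -1807 / √(707 × 10931) = -1807 / 2779.9671 ≈ -0.650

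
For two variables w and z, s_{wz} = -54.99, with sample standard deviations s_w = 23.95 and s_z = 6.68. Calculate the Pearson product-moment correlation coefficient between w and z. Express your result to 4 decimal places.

r = Cov(w,z) / (s_w · s_z) = -54.99 / (23.95 × 6.68)
  = -54.99 / 159.9860 ≈ -0.3437

-0.3437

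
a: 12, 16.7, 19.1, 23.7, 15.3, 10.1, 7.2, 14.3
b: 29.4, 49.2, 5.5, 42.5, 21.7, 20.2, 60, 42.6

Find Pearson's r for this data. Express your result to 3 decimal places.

-0.228

n = 8, Σa = 118.4, Σb = 271.1, Σa² = 1941.82, Σb² = 11415.19, Σab = 3863.95
nΣab − ΣaΣb = 30911.6 − 32098.24 = -1186.64
nΣa² − (Σa)² = 15534.56 − 14018.56 = 1516; nΣb² − (Σb)² = 91321.52 − 73495.21 = 17826.31
r = -1186.64 / √(1516 × 17826.31) = -1186.64 / 5198.5273 ≈ -0.228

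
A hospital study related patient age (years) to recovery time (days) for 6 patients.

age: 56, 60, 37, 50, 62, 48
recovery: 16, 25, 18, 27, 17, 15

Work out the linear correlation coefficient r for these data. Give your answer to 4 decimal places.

n = 6, Σx = 313, Σy = 118, Σx² = 16753, Σy² = 2448, Σxy = 6186
nΣxy − ΣxΣy = 37116 − 36934 = 182
nΣx² − (Σx)² = 100518 − 97969 = 2549; nΣy² − (Σy)² = 14688 − 13924 = 764
r = 182 / √(2549 × 764) = 182 / 1395.5056 ≈ 0.1304

0.1304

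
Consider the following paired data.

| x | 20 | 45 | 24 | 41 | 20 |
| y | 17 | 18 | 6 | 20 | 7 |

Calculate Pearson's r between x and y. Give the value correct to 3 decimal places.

n = 5, Σx = 150, Σy = 68, Σx² = 5082, Σy² = 1098, Σxy = 2254
nΣxy − ΣxΣy = 11270 − 10200 = 1070
nΣx² − (Σx)² = 25410 − 22500 = 2910; nΣy² − (Σy)² = 5490 − 4624 = 866
r = 1070 / √(2910 × 866) = 1070 / 1587.4697 ≈ 0.674

0.674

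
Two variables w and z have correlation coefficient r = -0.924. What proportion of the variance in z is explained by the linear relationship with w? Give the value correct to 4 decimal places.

0.8538

r² = (-0.924)² = 0.8538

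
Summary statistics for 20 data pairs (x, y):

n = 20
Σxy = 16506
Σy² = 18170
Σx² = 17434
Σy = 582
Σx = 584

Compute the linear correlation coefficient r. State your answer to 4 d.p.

r = (nΣxy − ΣxΣy) / √[(nΣx² − (Σx)²)(nΣy² − (Σy)²)]
Numerator: 20×16506 − 584×582 = -9768
Denominator: √[(348680 − 341056)(363400 − 338724)] = √[7624 × 24676] = 13716.0426
r = -9768 / 13716.0426 ≈ -0.7122

-0.7122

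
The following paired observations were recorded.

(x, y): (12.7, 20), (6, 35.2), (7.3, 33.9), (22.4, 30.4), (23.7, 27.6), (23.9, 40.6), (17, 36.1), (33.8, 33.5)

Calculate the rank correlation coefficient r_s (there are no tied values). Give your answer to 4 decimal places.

Rank x: 3, 1, 2, 5, 6, 7, 4, 8
Rank y: 1, 6, 5, 3, 2, 8, 7, 4
d = rank(x) − rank(y): 2, -5, -3, 2, 4, -1, -3, 4; Σd² = 84
ρ = 1 − 6Σd² / [n(n²−1)] = 1 − 6×84 / (8×63) = 1 − 504/504 ≈ 0.0000

0.0000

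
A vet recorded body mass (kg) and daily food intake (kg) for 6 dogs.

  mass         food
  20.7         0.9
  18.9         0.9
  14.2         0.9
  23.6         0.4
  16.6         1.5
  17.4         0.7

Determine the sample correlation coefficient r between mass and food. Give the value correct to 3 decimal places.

n = 6, Σx = 111.4, Σy = 5.3, Σx² = 2122.62, Σy² = 5.33, Σxy = 94.94
nΣxy − ΣxΣy = 569.64 − 590.42 = -20.78
nΣx² − (Σx)² = 12735.72 − 12409.96 = 325.76; nΣy² − (Σy)² = 31.98 − 28.09 = 3.89
r = -20.78 / √(325.76 × 3.89) = -20.78 / 35.5978 ≈ -0.584

-0.584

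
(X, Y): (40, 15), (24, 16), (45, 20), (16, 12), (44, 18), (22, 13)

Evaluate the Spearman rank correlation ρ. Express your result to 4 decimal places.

0.9429

Rank X: 4, 3, 6, 1, 5, 2
Rank Y: 3, 4, 6, 1, 5, 2
d = rank(X) − rank(Y): 1, -1, 0, 0, 0, 0; Σd² = 2
ρ = 1 − 6Σd² / [n(n²−1)] = 1 − 6×2 / (6×35) = 1 − 12/210 ≈ 0.9429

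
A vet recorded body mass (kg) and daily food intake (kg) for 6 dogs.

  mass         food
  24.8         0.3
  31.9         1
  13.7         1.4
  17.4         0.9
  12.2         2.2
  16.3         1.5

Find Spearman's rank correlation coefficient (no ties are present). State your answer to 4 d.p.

-0.7714

Rank mass: 5, 6, 2, 4, 1, 3
Rank food: 1, 3, 4, 2, 6, 5
d = rank(mass) − rank(food): 4, 3, -2, 2, -5, -2; Σd² = 62
ρ = 1 − 6Σd² / [n(n²−1)] = 1 − 6×62 / (6×35) = 1 − 372/210 ≈ -0.7714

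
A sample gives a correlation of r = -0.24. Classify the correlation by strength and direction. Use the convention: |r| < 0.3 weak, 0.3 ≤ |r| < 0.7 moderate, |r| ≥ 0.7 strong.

weak negative

r = -0.24 < 0 so the relationship is negative.
|r| = 0.24, which falls in the weak range.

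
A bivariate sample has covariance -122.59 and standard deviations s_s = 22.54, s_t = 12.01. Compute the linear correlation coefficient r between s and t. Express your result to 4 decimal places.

r = Cov(s,t) / (s_s · s_t) = -122.59 / (22.54 × 12.01)
  = -122.59 / 270.7054 ≈ -0.4529

-0.4529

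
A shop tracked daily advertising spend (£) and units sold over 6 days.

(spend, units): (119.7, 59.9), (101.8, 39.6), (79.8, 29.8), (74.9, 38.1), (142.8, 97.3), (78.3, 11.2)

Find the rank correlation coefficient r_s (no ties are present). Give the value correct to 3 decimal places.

Rank spend: 5, 4, 3, 1, 6, 2
Rank units: 5, 4, 2, 3, 6, 1
d = rank(spend) − rank(units): 0, 0, 1, -2, 0, 1; Σd² = 6
ρ = 1 − 6Σd² / [n(n²−1)] = 1 − 6×6 / (6×35) = 1 − 36/210 ≈ 0.829

0.829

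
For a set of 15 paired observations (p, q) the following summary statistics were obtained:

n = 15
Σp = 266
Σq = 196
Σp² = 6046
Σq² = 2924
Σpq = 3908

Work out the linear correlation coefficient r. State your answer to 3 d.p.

r = (nΣpq − ΣpΣq) / √[(nΣp² − (Σp)²)(nΣq² − (Σq)²)]
Numerator: 15×3908 − 266×196 = 6484
Denominator: √[(90690 − 70756)(43860 − 38416)] = √[19934 × 5444] = 10417.3267
r = 6484 / 10417.3267 ≈ 0.622

0.622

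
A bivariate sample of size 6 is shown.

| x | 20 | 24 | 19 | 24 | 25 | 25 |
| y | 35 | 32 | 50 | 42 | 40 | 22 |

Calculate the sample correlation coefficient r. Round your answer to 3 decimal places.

n = 6, Σx = 137, Σy = 221, Σx² = 3163, Σy² = 8597, Σxy = 4976
nΣxy − ΣxΣy = 29856 − 30277 = -421
nΣx² − (Σx)² = 18978 − 18769 = 209; nΣy² − (Σy)² = 51582 − 48841 = 2741
r = -421 / √(209 × 2741) = -421 / 756.8811 ≈ -0.556

-0.556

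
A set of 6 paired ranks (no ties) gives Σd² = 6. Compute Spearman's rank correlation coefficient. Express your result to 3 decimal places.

0.829

ρ = 1 − 6Σd² / [n(n²−1)] = 1 − 6×6 / (6×35)
  = 1 − 36/210 = 1 − 0.1714 ≈ 0.829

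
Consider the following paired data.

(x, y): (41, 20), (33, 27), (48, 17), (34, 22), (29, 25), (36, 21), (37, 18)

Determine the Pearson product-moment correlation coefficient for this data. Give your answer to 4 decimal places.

n = 7, Σx = 258, Σy = 150, Σx² = 9736, Σy² = 3292, Σxy = 5422
nΣxy − ΣxΣy = 37954 − 38700 = -746
nΣx² − (Σx)² = 68152 − 66564 = 1588; nΣy² − (Σy)² = 23044 − 22500 = 544
r = -746 / √(1588 × 544) = -746 / 929.4471 ≈ -0.8026

-0.8026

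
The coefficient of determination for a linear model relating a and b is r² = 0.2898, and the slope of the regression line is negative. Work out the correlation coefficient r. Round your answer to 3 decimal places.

-0.538

|r| = √0.2898 = 0.538
The association is negative, so r = −0.538.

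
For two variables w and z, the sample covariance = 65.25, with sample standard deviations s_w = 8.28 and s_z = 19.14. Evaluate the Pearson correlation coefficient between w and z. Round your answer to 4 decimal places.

0.4117

r = Cov(w,z) / (s_w · s_z) = 65.25 / (8.28 × 19.14)
  = 65.25 / 158.4792 ≈ 0.4117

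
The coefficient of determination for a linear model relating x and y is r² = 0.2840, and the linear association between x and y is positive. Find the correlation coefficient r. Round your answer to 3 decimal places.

|r| = √0.2840 = 0.533
The association is positive, so r = 0.533.

0.533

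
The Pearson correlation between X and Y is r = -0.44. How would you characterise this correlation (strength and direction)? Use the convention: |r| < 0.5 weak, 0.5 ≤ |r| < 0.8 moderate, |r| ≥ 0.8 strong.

weak negative

r = -0.44 < 0 so the relationship is negative.
|r| = 0.44, which falls in the weak range.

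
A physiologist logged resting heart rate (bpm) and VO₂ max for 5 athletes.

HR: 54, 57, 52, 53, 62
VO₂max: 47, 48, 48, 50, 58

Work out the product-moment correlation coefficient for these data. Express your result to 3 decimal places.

0.832

n = 5, Σx = 278, Σy = 251, Σx² = 15522, Σy² = 12681, Σxy = 14016
nΣxy − ΣxΣy = 70080 − 69778 = 302
nΣx² − (Σx)² = 77610 − 77284 = 326; nΣy² − (Σy)² = 63405 − 63001 = 404
r = 302 / √(326 × 404) = 302 / 362.9105 ≈ 0.832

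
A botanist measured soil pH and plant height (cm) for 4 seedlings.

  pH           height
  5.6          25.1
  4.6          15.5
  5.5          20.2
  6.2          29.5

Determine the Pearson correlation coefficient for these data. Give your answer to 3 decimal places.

n = 4, Σx = 21.9, Σy = 90.3, Σx² = 121.21, Σy² = 2148.55, Σxy = 505.86
nΣxy − ΣxΣy = 2023.44 − 1977.57 = 45.87
nΣx² − (Σx)² = 484.84 − 479.61 = 5.23; nΣy² − (Σy)² = 8594.2 − 8154.09 = 440.11
r = 45.87 / √(5.23 × 440.11) = 45.87 / 47.9768 ≈ 0.956

0.956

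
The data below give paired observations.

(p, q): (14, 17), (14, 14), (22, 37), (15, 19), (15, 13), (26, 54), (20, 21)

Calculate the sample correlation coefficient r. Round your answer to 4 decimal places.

0.9396

n = 7, Σp = 126, Σq = 175, Σp² = 2402, Σq² = 5741, Σpq = 3552
nΣpq − ΣpΣq = 24864 − 22050 = 2814
nΣp² − (Σp)² = 16814 − 15876 = 938; nΣq² − (Σq)² = 40187 − 30625 = 9562
r = 2814 / √(938 × 9562) = 2814 / 2994.8549 ≈ 0.9396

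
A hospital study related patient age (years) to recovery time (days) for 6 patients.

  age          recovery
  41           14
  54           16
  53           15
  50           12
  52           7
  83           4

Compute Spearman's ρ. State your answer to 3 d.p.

-0.086

Rank age: 1, 5, 4, 2, 3, 6
Rank recovery: 4, 6, 5, 3, 2, 1
d = rank(age) − rank(recovery): -3, -1, -1, -1, 1, 5; Σd² = 38
ρ = 1 − 6Σd² / [n(n²−1)] = 1 − 6×38 / (6×35) = 1 − 228/210 ≈ -0.086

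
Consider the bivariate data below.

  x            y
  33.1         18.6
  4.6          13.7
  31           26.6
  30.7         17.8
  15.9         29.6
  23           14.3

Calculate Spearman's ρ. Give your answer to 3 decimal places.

Rank x: 6, 1, 5, 4, 2, 3
Rank y: 4, 1, 5, 3, 6, 2
d = rank(x) − rank(y): 2, 0, 0, 1, -4, 1; Σd² = 22
ρ = 1 − 6Σd² / [n(n²−1)] = 1 − 6×22 / (6×35) = 1 − 132/210 ≈ 0.371

0.371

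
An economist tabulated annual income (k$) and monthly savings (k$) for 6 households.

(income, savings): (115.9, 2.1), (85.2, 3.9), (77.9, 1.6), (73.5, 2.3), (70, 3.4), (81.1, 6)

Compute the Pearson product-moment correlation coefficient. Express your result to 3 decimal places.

-0.195

n = 6, Σx = 503.6, Σy = 19.3, Σx² = 43639.72, Σy² = 75.03, Σxy = 1593.96
nΣxy − ΣxΣy = 9563.76 − 9719.48 = -155.72
nΣx² − (Σx)² = 261838.32 − 253612.96 = 8225.36; nΣy² − (Σy)² = 450.18 − 372.49 = 77.69
r = -155.72 / √(8225.36 × 77.69) = -155.72 / 799.3924 ≈ -0.195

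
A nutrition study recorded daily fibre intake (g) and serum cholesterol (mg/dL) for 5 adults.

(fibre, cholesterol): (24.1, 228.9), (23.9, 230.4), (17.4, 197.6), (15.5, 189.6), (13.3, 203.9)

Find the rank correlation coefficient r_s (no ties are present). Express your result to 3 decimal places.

Rank fibre: 5, 4, 3, 2, 1
Rank cholesterol: 4, 5, 2, 1, 3
d = rank(fibre) − rank(cholesterol): 1, -1, 1, 1, -2; Σd² = 8
ρ = 1 − 6Σd² / [n(n²−1)] = 1 − 6×8 / (5×24) = 1 − 48/120 ≈ 0.600

0.600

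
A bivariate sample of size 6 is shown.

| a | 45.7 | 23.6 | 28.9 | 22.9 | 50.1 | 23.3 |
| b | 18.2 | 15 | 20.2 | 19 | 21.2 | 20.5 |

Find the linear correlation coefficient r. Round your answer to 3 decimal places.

0.332

n = 6, Σa = 194.5, Σb = 114.1, Σa² = 7057.97, Σb² = 2194.97, Σab = 3744.39
nΣab − ΣaΣb = 22466.34 − 22192.45 = 273.89
nΣa² − (Σa)² = 42347.82 − 37830.25 = 4517.57; nΣb² − (Σb)² = 13169.82 − 13018.81 = 151.01
r = 273.89 / √(4517.57 × 151.01) = 273.89 / 825.9529 ≈ 0.332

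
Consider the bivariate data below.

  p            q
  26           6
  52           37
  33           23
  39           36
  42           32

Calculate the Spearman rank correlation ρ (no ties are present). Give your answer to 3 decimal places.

Rank p: 1, 5, 2, 3, 4
Rank q: 1, 5, 2, 4, 3
d = rank(p) − rank(q): 0, 0, 0, -1, 1; Σd² = 2
ρ = 1 − 6Σd² / [n(n²−1)] = 1 − 6×2 / (5×24) = 1 − 12/120 ≈ 0.900

0.900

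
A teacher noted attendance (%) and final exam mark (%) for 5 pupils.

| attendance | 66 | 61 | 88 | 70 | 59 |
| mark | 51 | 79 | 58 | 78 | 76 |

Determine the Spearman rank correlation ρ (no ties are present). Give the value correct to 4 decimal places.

-0.3000

Rank attendance: 3, 2, 5, 4, 1
Rank mark: 1, 5, 2, 4, 3
d = rank(attendance) − rank(mark): 2, -3, 3, 0, -2; Σd² = 26
ρ = 1 − 6Σd² / [n(n²−1)] = 1 − 6×26 / (5×24) = 1 − 156/120 ≈ -0.3000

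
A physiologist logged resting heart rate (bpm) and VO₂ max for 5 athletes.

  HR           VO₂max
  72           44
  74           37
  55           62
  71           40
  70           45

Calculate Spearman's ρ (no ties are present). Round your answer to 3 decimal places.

Rank HR: 4, 5, 1, 3, 2
Rank VO₂max: 3, 1, 5, 2, 4
d = rank(HR) − rank(VO₂max): 1, 4, -4, 1, -2; Σd² = 38
ρ = 1 − 6Σd² / [n(n²−1)] = 1 − 6×38 / (5×24) = 1 − 228/120 ≈ -0.900

-0.900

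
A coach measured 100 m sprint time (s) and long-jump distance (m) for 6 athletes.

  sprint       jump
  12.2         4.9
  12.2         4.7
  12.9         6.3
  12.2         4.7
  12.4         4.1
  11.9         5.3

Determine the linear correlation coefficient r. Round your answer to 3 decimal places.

0.513

n = 6, Σx = 73.8, Σy = 30, Σx² = 908.3, Σy² = 152.78, Σxy = 369.64
nΣxy − ΣxΣy = 2217.84 − 2214 = 3.84
nΣx² − (Σx)² = 5449.8 − 5446.44 = 3.36; nΣy² − (Σy)² = 916.68 − 900 = 16.68
r = 3.84 / √(3.36 × 16.68) = 3.84 / 7.4863 ≈ 0.513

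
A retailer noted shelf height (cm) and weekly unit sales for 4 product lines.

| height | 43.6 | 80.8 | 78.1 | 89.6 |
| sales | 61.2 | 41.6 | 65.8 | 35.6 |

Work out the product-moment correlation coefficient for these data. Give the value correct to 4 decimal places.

n = 4, Σx = 292.1, Σy = 204.2, Σx² = 22557.37, Σy² = 11073, Σxy = 14358.34
nΣxy − ΣxΣy = 57433.36 − 59646.82 = -2213.46
nΣx² − (Σx)² = 90229.48 − 85322.41 = 4907.07; nΣy² − (Σy)² = 44292 − 41697.64 = 2594.36
r = -2213.46 / √(4907.07 × 2594.36) = -2213.46 / 3568.0115 ≈ -0.6204

-0.6204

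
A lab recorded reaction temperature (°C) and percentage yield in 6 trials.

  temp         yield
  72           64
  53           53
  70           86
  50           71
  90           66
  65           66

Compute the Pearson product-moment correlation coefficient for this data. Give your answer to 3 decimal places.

n = 6, Σx = 400, Σy = 406, Σx² = 27718, Σy² = 28054, Σxy = 27217
nΣxy − ΣxΣy = 163302 − 162400 = 902
nΣx² − (Σx)² = 166308 − 160000 = 6308; nΣy² − (Σy)² = 168324 − 164836 = 3488
r = 902 / √(6308 × 3488) = 902 / 4690.6614 ≈ 0.192

0.192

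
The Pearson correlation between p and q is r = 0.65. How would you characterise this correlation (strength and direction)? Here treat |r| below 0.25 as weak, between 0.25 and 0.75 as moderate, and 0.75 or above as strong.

moderate positive

r = 0.65 > 0 so the relationship is positive.
|r| = 0.65, which falls in the moderate range.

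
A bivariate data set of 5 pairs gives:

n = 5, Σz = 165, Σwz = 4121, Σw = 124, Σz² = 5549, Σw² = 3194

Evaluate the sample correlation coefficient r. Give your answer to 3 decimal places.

r = (nΣwz − ΣwΣz) / √[(nΣw² − (Σw)²)(nΣz² − (Σz)²)]
Numerator: 5×4121 − 124×165 = 145
Denominator: √[(15970 − 15376)(27745 − 27225)] = √[594 × 520] = 555.7697
r = 145 / 555.7697 ≈ 0.261

0.261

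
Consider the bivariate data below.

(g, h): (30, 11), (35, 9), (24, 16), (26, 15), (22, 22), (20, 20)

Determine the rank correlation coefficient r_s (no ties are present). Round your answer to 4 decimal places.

-0.9429

Rank g: 5, 6, 3, 4, 2, 1
Rank h: 2, 1, 4, 3, 6, 5
d = rank(g) − rank(h): 3, 5, -1, 1, -4, -4; Σd² = 68
ρ = 1 − 6Σd² / [n(n²−1)] = 1 − 6×68 / (6×35) = 1 − 408/210 ≈ -0.9429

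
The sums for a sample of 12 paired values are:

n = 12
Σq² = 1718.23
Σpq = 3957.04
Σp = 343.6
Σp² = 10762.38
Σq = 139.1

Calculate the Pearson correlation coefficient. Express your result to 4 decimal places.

r = (nΣpq − ΣpΣq) / √[(nΣp² − (Σp)²)(nΣq² − (Σq)²)]
Numerator: 12×3957.04 − 343.6×139.1 = -310.28
Denominator: √[(129148.56 − 118060.96)(20618.76 − 19348.81)] = √[11087.6 × 1269.95] = 3752.4256
r = -310.28 / 3752.4256 ≈ -0.0827

-0.0827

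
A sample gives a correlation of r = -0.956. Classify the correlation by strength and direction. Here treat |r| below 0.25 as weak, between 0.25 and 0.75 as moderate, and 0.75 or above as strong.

strong negative

r = -0.956 < 0 so the relationship is negative.
|r| = 0.956, which falls in the strong range.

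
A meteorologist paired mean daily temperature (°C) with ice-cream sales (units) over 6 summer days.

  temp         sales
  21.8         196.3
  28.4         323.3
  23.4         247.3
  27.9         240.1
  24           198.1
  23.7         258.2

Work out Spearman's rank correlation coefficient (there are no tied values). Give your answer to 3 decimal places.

Rank temp: 1, 6, 2, 5, 4, 3
Rank sales: 1, 6, 4, 3, 2, 5
d = rank(temp) − rank(sales): 0, 0, -2, 2, 2, -2; Σd² = 16
ρ = 1 − 6Σd² / [n(n²−1)] = 1 − 6×16 / (6×35) = 1 − 96/210 ≈ 0.543

0.543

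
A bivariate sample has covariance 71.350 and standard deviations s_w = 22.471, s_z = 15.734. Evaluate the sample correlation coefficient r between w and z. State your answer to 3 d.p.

r = Cov(w,z) / (s_w · s_z) = 71.350 / (22.471 × 15.734)
  = 71.350 / 353.5587 ≈ 0.202

0.202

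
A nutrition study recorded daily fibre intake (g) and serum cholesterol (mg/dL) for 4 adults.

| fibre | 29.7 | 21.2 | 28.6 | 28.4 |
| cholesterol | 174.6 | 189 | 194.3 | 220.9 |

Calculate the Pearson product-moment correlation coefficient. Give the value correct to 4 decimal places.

0.0656

n = 4, Σx = 107.9, Σy = 778.8, Σx² = 2956.05, Σy² = 152755.46, Σxy = 21022.96
nΣxy − ΣxΣy = 84091.84 − 84032.52 = 59.32
nΣx² − (Σx)² = 11824.2 − 11642.41 = 181.79; nΣy² − (Σy)² = 611021.84 − 606529.44 = 4492.4
r = 59.32 / √(181.79 × 4492.4) = 59.32 / 903.6998 ≈ 0.0656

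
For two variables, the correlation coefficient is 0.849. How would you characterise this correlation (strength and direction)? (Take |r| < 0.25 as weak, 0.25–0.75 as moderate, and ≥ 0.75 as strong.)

r = 0.849 > 0 so the relationship is positive.
|r| = 0.849, which falls in the strong range.

strong positive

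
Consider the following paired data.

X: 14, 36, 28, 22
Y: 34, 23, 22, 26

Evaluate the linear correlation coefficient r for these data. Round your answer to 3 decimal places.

n = 4, ΣX = 100, ΣY = 105, ΣX² = 2760, ΣY² = 2845, ΣXY = 2492
nΣXY − ΣXΣY = 9968 − 10500 = -532
nΣX² − (ΣX)² = 11040 − 10000 = 1040; nΣY² − (ΣY)² = 11380 − 11025 = 355
r = -532 / √(1040 × 355) = -532 / 607.6183 ≈ -0.876

-0.876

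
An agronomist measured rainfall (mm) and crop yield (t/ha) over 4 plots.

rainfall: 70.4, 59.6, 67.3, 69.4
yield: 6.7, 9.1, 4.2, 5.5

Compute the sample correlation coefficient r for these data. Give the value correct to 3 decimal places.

-0.713

n = 4, Σx = 266.7, Σy = 25.5, Σx² = 17853.97, Σy² = 175.59, Σxy = 1678.4
nΣxy − ΣxΣy = 6713.6 − 6800.85 = -87.25
nΣx² − (Σx)² = 71415.88 − 71128.89 = 286.99; nΣy² − (Σy)² = 702.36 − 650.25 = 52.11
r = -87.25 / √(286.99 × 52.11) = -87.25 / 122.2908 ≈ -0.713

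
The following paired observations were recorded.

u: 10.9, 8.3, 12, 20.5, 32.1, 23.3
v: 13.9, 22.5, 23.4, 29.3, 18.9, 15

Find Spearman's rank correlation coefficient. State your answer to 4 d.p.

-0.0286

Rank u: 2, 1, 3, 4, 6, 5
Rank v: 1, 4, 5, 6, 3, 2
d = rank(u) − rank(v): 1, -3, -2, -2, 3, 3; Σd² = 36
ρ = 1 − 6Σd² / [n(n²−1)] = 1 − 6×36 / (6×35) = 1 − 216/210 ≈ -0.0286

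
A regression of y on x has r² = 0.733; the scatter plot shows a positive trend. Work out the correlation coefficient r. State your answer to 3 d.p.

|r| = √0.733 = 0.856
The association is positive, so r = 0.856.

0.856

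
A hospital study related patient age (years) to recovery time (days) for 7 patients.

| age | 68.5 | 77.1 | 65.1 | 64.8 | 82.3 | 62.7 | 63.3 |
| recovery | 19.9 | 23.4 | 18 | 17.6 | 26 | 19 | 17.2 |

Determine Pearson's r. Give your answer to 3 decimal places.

0.973

n = 7, Σx = 483.8, Σy = 141.1, Σx² = 33785.18, Σy² = 2910.17, Σxy = 9899.43
nΣxy − ΣxΣy = 69296.01 − 68264.18 = 1031.83
nΣx² − (Σx)² = 236496.26 − 234062.44 = 2433.82; nΣy² − (Σy)² = 20371.19 − 19909.21 = 461.98
r = 1031.83 / √(2433.82 × 461.98) = 1031.83 / 1060.3661 ≈ 0.973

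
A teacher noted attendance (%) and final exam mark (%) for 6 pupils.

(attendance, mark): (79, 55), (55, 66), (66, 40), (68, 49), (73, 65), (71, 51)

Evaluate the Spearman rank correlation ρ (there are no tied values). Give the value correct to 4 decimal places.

Rank attendance: 6, 1, 2, 3, 5, 4
Rank mark: 4, 6, 1, 2, 5, 3
d = rank(attendance) − rank(mark): 2, -5, 1, 1, 0, 1; Σd² = 32
ρ = 1 − 6Σd² / [n(n²−1)] = 1 − 6×32 / (6×35) = 1 − 192/210 ≈ 0.0857

0.0857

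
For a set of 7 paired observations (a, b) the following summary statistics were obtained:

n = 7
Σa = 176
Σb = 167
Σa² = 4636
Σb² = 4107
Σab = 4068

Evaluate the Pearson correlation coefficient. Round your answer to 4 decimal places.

-0.8130

r = (nΣab − ΣaΣb) / √[(nΣa² − (Σa)²)(nΣb² − (Σb)²)]
Numerator: 7×4068 − 176×167 = -916
Denominator: √[(32452 − 30976)(28749 − 27889)] = √[1476 × 860] = 1126.6588
r = -916 / 1126.6588 ≈ -0.8130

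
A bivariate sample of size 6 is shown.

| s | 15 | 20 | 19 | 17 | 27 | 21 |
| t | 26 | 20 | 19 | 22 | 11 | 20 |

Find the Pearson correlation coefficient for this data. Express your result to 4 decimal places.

-0.9692

n = 6, Σs = 119, Σt = 118, Σs² = 2445, Σt² = 2442, Σst = 2242
nΣst − ΣsΣt = 13452 − 14042 = -590
nΣs² − (Σs)² = 14670 − 14161 = 509; nΣt² − (Σt)² = 14652 − 13924 = 728
r = -590 / √(509 × 728) = -590 / 608.7298 ≈ -0.9692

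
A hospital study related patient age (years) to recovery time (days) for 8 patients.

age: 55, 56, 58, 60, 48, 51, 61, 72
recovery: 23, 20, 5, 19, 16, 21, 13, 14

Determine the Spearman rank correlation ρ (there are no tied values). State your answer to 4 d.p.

-0.5476

Rank age: 3, 4, 5, 6, 1, 2, 7, 8
Rank recovery: 8, 6, 1, 5, 4, 7, 2, 3
d = rank(age) − rank(recovery): -5, -2, 4, 1, -3, -5, 5, 5; Σd² = 130
ρ = 1 − 6Σd² / [n(n²−1)] = 1 − 6×130 / (8×63) = 1 − 780/504 ≈ -0.5476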